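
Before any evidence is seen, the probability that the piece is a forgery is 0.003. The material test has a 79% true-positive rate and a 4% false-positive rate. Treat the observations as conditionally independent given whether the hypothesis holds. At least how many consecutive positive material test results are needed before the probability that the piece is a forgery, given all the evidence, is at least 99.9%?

Prior odds: 0.003 ÷ 0.997 = 3/997.
Likelihood ratio of a positive result = 0.79/0.04 = 19.75.
Target posterior odds = 0.999/0.001 = 999.
Require 19.75ⁿ ≥ 999 ÷ (3/997) = 332001.
19.75⁴ = 38950081/256 falls short of 332001 but 19.75⁵ ≈3.00494e+06 reaches it, so n = 5.

5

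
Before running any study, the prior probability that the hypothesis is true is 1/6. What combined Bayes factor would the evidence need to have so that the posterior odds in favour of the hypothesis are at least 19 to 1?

95

Prior odds = (1/6)/(5/6) = 0.2.
Target odds = 19.
Required Bayes factor = 19 ÷ 0.2 = 95.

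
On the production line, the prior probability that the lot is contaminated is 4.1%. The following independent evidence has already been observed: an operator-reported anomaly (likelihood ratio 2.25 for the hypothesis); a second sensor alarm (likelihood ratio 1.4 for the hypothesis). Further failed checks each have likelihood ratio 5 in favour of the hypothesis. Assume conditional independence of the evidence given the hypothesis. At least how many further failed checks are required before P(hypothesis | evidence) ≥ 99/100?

Prior odds = 0.041/0.959 = 41/959.
Combined Bayes factor of the evidence already in hand = 2.25 × 1.4 = 3.15.
Odds after that evidence = (41/959) × 3.15 = 369/2740.
Target odds = 0.99/0.01 = 99.
Need 5ⁿ ≥ 99 ÷ (369/2740) = 30140/41.
5⁴ = 625 falls short of 30140/41 but 5⁵ = 3125 reaches it, so n = 5.

5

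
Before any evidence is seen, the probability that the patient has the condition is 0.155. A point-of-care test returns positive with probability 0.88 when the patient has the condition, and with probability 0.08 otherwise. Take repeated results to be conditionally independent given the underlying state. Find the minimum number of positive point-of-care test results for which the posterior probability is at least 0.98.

Prior odds: 0.155 ÷ 0.845 = 31/169.
Likelihood ratio of a positive result = 0.88/0.08 = 11.
Target posterior odds = 0.98/0.02 = 49.
Need (31/169) × 11ⁿ ≥ 49, i.e. 11ⁿ ≥ 8281/31.
11² = 121 falls short of 8281/31 but 11³ = 1331 reaches it, so n = 3.

3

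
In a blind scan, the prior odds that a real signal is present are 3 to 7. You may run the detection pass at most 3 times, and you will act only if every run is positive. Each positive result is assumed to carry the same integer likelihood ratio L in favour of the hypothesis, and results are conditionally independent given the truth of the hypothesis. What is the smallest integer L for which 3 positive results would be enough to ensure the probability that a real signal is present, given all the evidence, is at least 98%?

5

Prior odds = 3/7.
Target odds = 0.98/0.02 = 49.
Need L³ ≥ 49 ÷ (3/7) = 343/3.
4³ = 64 < 343/3 ≤ 125 = 5³, so L = 5.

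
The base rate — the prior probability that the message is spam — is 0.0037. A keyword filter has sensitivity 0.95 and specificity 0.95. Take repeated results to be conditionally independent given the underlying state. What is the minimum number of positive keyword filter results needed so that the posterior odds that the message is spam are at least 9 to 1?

Prior odds: 0.0037 ÷ 0.9963 = 37/9963.
False-positive rate = 1 − 0.95 = 0.05; likelihood ratio of a positive = 0.95/0.05 = 19.
Target odds = 9.
Need (37/9963) × 19ⁿ ≥ 9, i.e. 19ⁿ ≥ 89667/37.
19² = 361 falls short of 89667/37 but 19³ = 6859 reaches it, so n = 3.

3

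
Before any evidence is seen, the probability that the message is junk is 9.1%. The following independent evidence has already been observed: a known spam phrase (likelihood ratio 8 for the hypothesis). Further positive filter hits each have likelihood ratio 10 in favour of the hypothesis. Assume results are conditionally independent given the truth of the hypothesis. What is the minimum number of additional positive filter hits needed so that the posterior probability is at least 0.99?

3

Prior odds = 0.091/0.909 = 91/909.
Bayes factor of the evidence already in hand = 8.
Odds after that evidence = (91/909) × 8 = 728/909.
Target odds = 0.99/0.01 = 99.
Need 10ⁿ ≥ 99 ÷ (728/909) = 89991/728.
10² = 100 falls short of 89991/728 but 10³ = 1000 reaches it, so n = 3.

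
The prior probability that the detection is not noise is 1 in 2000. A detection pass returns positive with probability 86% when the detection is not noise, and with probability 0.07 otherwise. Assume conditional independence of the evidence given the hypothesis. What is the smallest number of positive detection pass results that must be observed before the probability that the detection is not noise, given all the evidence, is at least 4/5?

4

Prior odds = 0.0005/0.9995 = 1/1999.
Likelihood ratio of a positive result = 0.86/0.07 = 86/7.
Target odds: 0.8 ÷ 0.2 = 4.
Require (86/7)ⁿ ≥ 4 ÷ (1/1999) = 7996.
(86/7)³ = 636056/343 falls short of 7996 but (86/7)⁴ = 54700816/2401 reaches it, so n = 4.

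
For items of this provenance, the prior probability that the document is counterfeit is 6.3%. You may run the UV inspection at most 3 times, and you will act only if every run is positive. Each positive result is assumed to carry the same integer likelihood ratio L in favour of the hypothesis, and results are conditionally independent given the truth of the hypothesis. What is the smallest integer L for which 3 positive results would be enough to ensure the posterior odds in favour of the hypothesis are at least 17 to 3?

Prior odds = 0.063/0.937 = 63/937.
Target odds = 17/3.
Need L³ ≥ 17/3 ÷ (63/937) = 15929/189.
4³ = 64 < 15929/189 ≤ 125 = 5³, so L = 5.

5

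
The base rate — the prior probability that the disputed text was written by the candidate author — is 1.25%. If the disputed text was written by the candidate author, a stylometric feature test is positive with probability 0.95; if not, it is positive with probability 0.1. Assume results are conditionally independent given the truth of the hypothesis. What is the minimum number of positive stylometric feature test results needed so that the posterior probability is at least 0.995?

5

Prior odds: 0.0125 ÷ 0.9875 = 1/79.
Likelihood ratio of a positive = 0.95/0.1 = 9.5.
Target posterior odds = 0.995/0.005 = 199.
Require 9.5ⁿ ≥ 199 ÷ (1/79) = 15721.
9.5⁴ = 8145.0625 falls short of 15721 but 9.5⁵ = 77378.09375 reaches it, so n = 5.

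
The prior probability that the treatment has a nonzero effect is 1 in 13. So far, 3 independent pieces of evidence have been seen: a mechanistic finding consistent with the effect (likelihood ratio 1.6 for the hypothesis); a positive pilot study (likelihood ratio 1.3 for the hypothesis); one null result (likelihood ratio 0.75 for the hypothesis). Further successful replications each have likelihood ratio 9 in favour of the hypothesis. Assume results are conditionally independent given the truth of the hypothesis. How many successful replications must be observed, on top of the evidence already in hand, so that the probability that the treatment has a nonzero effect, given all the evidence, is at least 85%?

Prior odds = (1/13)/(12/13) = 1/12.
Combined Bayes factor of the evidence already in hand = 1.6 × 1.3 × 0.75 = 1.56.
Odds after that evidence = (1/12) × 1.56 = 0.13.
Target odds = 0.85/0.15 = 17/3.
Need 9ⁿ ≥ 17/3 ÷ 0.13 = 1700/39.
9¹ = 9 falls short of 1700/39 but 9² = 81 reaches it, so n = 2.

2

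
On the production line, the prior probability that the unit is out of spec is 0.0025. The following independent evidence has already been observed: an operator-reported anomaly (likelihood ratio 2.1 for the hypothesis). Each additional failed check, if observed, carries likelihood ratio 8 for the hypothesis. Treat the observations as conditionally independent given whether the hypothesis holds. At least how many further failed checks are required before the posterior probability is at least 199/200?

Prior odds = 0.0025/0.9975 = 1/399.
Bayes factor of the evidence already in hand = 2.1.
Odds after that evidence = (1/399) × 2.1 = 1/190.
Target odds = 0.995/0.005 = 199.
Need 8ⁿ ≥ 199 ÷ (1/190) = 37810.
8⁵ = 32768 falls short of 37810 but 8⁶ = 262144 reaches it, so n = 6.

6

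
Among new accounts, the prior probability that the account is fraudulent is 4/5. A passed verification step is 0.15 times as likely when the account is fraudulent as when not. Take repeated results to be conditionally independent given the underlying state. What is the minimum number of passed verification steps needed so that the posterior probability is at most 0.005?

4

Prior odds: 0.8 ÷ 0.2 = 4.
Likelihood ratio per passed verification step = 0.15.
Target odds: 0.005 ÷ 0.995 = 1/199.
Require 0.15ⁿ ≤ 1/199 ÷ 4 = 1/796.
0.15³ = 0.003375 is still above 1/796 but 0.15⁴ = 81/160000 is at or below it, so n = 4.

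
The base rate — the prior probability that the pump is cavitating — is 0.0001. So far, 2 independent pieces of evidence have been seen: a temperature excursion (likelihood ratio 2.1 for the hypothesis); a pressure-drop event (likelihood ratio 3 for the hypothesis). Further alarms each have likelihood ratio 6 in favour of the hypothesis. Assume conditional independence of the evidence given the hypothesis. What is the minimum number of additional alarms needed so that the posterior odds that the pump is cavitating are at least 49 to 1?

Prior odds = 0.0001/0.9999 = 1/9999.
Combined Bayes factor of the evidence already in hand = 2.1 × 3 = 6.3.
Odds after that evidence = (1/9999) × 6.3 = 7/11110.
Target odds = 49.
Need 6ⁿ ≥ 49 ÷ (7/11110) = 77770.
6⁶ = 46656 falls short of 77770 but 6⁷ = 279936 reaches it, so n = 7.

7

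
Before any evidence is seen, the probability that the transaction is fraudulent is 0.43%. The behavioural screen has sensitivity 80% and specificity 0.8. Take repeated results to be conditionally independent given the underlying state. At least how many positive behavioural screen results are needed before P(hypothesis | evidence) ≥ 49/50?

7

Prior odds: 0.0043 ÷ 0.9957 = 43/9957.
False-positive rate = 1 − 0.8 = 0.2; likelihood ratio of a positive = 0.8/0.2 = 4.
Target posterior odds = 0.98/0.02 = 49.
Require 4ⁿ ≥ 49 ÷ (43/9957) = 487893/43.
4⁶ = 4096 falls short of 487893/43 but 4⁷ = 16384 reaches it, so n = 7.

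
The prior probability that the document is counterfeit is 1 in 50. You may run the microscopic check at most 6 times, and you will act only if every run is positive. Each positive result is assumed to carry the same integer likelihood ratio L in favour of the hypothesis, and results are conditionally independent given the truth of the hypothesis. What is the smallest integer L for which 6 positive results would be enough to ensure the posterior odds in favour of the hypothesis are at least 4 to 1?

3

Prior odds = 0.02/0.98 = 1/49.
Target odds = 4.
Need L⁶ ≥ 4 ÷ (1/49) = 196.
2⁶ = 64 < 196 ≤ 729 = 3⁶, so L = 3.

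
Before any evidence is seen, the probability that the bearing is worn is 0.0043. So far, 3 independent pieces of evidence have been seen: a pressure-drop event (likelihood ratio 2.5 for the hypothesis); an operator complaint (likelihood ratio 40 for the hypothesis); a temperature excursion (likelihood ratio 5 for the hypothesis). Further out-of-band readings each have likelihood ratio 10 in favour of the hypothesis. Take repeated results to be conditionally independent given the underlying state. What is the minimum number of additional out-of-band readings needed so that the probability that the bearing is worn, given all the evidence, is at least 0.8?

1

Prior odds = 0.0043/0.9957 = 43/9957.
Combined Bayes factor of the evidence already in hand = 2.5 × 40 × 5 = 500.
Odds after that evidence = (43/9957) × 500 = 21500/9957.
Target odds = 0.8/0.2 = 4.
Need 10ⁿ ≥ 4 ÷ (21500/9957) = 9957/5375.
10¹ = 10, which meets the required 9957/5375; so n = 1.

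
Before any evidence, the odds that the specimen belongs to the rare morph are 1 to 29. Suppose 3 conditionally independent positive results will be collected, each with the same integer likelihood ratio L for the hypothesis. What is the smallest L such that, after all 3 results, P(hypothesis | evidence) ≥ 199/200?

Prior odds = 1/29.
Target odds = 0.995/0.005 = 199.
Need L³ ≥ 199 ÷ (1/29) = 5771.
17³ = 4913 < 5771 ≤ 5832 = 18³, so L = 18.

18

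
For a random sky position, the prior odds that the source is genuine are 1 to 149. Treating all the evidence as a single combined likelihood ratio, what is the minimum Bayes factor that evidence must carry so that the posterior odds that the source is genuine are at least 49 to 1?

Prior odds = 1/149.
Target odds = 49.
Required Bayes factor = 49 ÷ (1/149) = 7301.

7301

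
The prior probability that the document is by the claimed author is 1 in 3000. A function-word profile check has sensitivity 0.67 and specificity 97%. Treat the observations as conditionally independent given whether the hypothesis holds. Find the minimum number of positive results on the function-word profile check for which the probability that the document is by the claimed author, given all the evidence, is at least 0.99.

5

Prior odds: (1/3000) ÷ (2999/3000) = 1/2999.
False-positive rate = 1 − 0.97 = 0.03; likelihood ratio of a positive = 0.67/0.03 = 67/3.
Target posterior odds = 0.99/0.01 = 99.
Require (67/3)ⁿ ≥ 99 ÷ (1/2999) = 296901.
(67/3)⁴ = 20151121/81 falls short of 296901 but (67/3)⁵ ≈5.55607e+06 reaches it, so n = 5.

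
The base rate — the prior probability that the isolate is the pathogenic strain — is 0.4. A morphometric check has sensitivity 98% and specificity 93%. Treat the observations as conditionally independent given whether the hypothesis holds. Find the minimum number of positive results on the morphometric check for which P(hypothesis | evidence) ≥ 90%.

1

Prior odds = 0.4/0.6 = 2/3.
False-positive rate = 1 − 0.93 = 0.07; likelihood ratio of a positive = 0.98/0.07 = 14.
Target odds: 0.9 ÷ 0.1 = 9.
Require 14ⁿ ≥ 9 ÷ (2/3) = 13.5.
14¹ = 14, which meets the required 13.5; so n = 1.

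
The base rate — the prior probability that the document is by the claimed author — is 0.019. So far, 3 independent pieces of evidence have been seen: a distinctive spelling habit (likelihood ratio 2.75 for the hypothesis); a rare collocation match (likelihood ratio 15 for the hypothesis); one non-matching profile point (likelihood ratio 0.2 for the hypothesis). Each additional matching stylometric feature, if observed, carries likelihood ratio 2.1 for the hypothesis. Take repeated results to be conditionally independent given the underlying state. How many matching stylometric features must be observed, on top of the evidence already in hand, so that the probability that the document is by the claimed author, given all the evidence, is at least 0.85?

5

Prior odds = 0.019/0.981 = 19/981.
Combined Bayes factor of the evidence already in hand = 2.75 × 15 × 0.2 = 8.25.
Odds after that evidence = (19/981) × 8.25 = 209/1308.
Target odds = 0.85/0.15 = 17/3.
Need 2.1ⁿ ≥ 17/3 ÷ (209/1308) = 7412/209.
2.1⁴ = 19.4481 falls short of 7412/209 but 2.1⁵ = 4084101/100000 reaches it, so n = 5.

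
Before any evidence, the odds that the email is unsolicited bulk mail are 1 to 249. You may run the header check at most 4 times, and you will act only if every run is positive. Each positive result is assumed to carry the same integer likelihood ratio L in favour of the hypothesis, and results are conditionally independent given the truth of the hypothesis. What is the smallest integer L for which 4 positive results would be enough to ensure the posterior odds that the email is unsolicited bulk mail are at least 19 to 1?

Prior odds = 1/249.
Target odds = 19.
Need L⁴ ≥ 19 ÷ (1/249) = 4731.
8⁴ = 4096 < 4731 ≤ 6561 = 9⁴, so L = 9.

9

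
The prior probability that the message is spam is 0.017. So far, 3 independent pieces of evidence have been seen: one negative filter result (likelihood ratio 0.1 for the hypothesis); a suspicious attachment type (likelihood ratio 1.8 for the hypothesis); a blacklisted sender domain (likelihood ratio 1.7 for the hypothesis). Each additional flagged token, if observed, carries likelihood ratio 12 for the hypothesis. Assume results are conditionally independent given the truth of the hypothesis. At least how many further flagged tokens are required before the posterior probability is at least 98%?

Prior odds = 0.017/0.983 = 17/983.
Combined Bayes factor of the evidence already in hand = 0.1 × 1.8 × 1.7 = 0.306.
Odds after that evidence = (17/983) × 0.306 = 2601/491500.
Target odds = 0.98/0.02 = 49.
Need 12ⁿ ≥ 49 ÷ (2601/491500) = 24083500/2601.
12³ = 1728 falls short of 24083500/2601 but 12⁴ = 20736 reaches it, so n = 4.

4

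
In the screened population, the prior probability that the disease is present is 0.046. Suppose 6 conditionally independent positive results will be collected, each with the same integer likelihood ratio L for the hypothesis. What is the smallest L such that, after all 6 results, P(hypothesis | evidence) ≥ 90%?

3

Prior odds = 0.046/0.954 = 23/477.
Target odds = 0.9/0.1 = 9.
Need L⁶ ≥ 9 ÷ (23/477) = 4293/23.
2⁶ = 64 < 4293/23 ≤ 729 = 3⁶, so L = 3.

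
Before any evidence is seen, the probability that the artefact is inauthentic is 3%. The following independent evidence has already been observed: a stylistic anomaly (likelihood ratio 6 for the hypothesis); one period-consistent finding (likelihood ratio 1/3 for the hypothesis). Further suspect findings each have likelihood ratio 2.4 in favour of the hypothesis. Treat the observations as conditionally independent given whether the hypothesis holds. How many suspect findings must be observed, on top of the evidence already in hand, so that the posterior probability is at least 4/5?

Prior odds = 0.03/0.97 = 3/97.
Combined Bayes factor of the evidence already in hand = 6 × (1/3) = 2.
Odds after that evidence = (3/97) × 2 = 6/97.
Target odds = 0.8/0.2 = 4.
Need 2.4ⁿ ≥ 4 ÷ (6/97) = 194/3.
2.4⁴ = 33.1776 falls short of 194/3 but 2.4⁵ = 79.62624 reaches it, so n = 5.

5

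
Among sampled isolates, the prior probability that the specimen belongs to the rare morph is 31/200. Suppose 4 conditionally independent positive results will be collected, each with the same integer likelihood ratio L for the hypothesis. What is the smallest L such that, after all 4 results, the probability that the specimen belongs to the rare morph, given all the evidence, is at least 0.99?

Prior odds = 0.155/0.845 = 31/169.
Target odds = 0.99/0.01 = 99.
Need L⁴ ≥ 99 ÷ (31/169) = 16731/31.
4⁴ = 256 < 16731/31 ≤ 625 = 5⁴, so L = 5.

5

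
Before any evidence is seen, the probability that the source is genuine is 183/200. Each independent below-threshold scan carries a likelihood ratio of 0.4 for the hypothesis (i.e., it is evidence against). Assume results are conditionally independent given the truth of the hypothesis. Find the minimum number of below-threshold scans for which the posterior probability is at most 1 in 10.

Prior odds = 0.915/0.085 = 183/17.
Likelihood ratio per below-threshold scan = 0.4.
Target odds: 0.1 ÷ 0.9 = 1/9.
Need (183/17) × 0.4ⁿ ≤ 1/9, i.e. 0.4ⁿ ≤ 17/1647.
0.4⁴ = 0.0256 is still above 17/1647 but 0.4⁵ = 0.01024 is at or below it, so n = 5.

5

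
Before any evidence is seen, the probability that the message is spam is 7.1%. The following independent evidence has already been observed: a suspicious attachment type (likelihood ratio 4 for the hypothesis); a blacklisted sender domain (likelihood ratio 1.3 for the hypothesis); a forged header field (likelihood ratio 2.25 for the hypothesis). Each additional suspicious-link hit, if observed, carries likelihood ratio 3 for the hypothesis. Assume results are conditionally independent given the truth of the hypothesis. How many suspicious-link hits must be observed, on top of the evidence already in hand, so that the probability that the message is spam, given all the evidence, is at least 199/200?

5

Prior odds = 0.071/0.929 = 71/929.
Combined Bayes factor of the evidence already in hand = 4 × 1.3 × 2.25 = 11.7.
Odds after that evidence = (71/929) × 11.7 = 8307/9290.
Target odds = 0.995/0.005 = 199.
Need 3ⁿ ≥ 199 ÷ (8307/9290) = 1848710/8307.
3⁴ = 81 falls short of 1848710/8307 but 3⁵ = 243 reaches it, so n = 5.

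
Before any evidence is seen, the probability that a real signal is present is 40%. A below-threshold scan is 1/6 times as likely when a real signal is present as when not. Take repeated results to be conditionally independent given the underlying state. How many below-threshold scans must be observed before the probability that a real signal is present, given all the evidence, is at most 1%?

3

Prior odds: 0.4 ÷ 0.6 = 2/3.
Likelihood ratio per below-threshold scan = 1/6.
Target odds: 0.01 ÷ 0.99 = 1/99.
Need (2/3) × (1/6)ⁿ ≤ 1/99, i.e. (1/6)ⁿ ≤ 1/66.
(1/6)² = 1/36 is still above 1/66 but (1/6)³ = 1/216 is at or below it, so n = 3.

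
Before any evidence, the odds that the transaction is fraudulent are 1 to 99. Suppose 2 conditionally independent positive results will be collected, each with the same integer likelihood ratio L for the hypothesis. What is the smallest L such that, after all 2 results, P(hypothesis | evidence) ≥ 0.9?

Prior odds = 1/99.
Target odds = 0.9/0.1 = 9.
Need L² ≥ 9 ÷ (1/99) = 891.
29² = 841 < 891 ≤ 900 = 30², so L = 30.

30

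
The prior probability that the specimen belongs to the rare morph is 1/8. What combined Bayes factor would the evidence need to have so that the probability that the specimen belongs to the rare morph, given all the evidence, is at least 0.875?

Prior odds = 0.125/0.875 = 1/7.
Target odds = 0.875/0.125 = 7.
Required Bayes factor = 7 ÷ (1/7) = 49.

49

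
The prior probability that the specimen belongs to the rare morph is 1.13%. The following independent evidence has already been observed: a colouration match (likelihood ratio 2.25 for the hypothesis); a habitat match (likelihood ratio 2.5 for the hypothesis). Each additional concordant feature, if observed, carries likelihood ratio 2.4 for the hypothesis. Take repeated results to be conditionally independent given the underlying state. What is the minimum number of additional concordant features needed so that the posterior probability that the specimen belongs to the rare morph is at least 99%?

9

Prior odds = 0.0113/0.9887 = 113/9887.
Combined Bayes factor of the evidence already in hand = 2.25 × 2.5 = 5.625.
Odds after that evidence = (113/9887) × 5.625 = 5085/79096.
Target odds = 0.99/0.01 = 99.
Need 2.4ⁿ ≥ 99 ÷ (5085/79096) = 870056/565.
2.4⁸ = 429981696/390625 falls short of 870056/565 but 2.4⁹ ≈2641.81 reaches it, so n = 9.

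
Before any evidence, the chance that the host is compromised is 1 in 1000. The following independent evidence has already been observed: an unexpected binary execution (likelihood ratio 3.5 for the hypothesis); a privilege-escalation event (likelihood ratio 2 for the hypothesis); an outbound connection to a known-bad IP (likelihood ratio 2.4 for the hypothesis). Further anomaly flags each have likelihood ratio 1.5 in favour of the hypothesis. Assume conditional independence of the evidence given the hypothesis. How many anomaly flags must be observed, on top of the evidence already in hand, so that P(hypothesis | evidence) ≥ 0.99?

Prior odds = 0.001/0.999 = 1/999.
Combined Bayes factor of the evidence already in hand = 3.5 × 2 × 2.4 = 16.8.
Odds after that evidence = (1/999) × 16.8 = 28/1665.
Target odds = 0.99/0.01 = 99.
Need 1.5ⁿ ≥ 99 ÷ (28/1665) = 164835/28.
1.5²¹ ≈4987.89 falls short of 164835/28 but 1.5²² ≈7481.83 reaches it, so n = 22.

22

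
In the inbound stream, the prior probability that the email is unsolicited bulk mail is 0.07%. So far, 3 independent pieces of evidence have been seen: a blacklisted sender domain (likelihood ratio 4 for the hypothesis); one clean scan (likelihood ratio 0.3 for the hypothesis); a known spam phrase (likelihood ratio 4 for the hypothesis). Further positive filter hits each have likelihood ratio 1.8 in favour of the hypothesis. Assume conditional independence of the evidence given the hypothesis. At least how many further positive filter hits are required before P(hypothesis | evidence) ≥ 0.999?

Prior odds = 0.0007/0.9993 = 7/9993.
Combined Bayes factor of the evidence already in hand = 4 × 0.3 × 4 = 4.8.
Odds after that evidence = (7/9993) × 4.8 = 56/16655.
Target odds = 0.999/0.001 = 999.
Need 1.8ⁿ ≥ 999 ÷ (56/16655) = 16638345/56.
1.8²¹ ≈229468 falls short of 16638345/56 but 1.8²² ≈413043 reaches it, so n = 22.

22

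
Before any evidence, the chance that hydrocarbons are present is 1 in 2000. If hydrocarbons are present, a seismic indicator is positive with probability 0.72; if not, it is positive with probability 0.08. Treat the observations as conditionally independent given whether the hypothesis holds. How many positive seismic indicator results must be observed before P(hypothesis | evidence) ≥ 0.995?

6

Prior odds: 0.0005 ÷ 0.9995 = 1/1999.
Likelihood ratio of a positive = 0.72/0.08 = 9.
Target posterior odds = 0.995/0.005 = 199.
Require 9ⁿ ≥ 199 ÷ (1/1999) = 397801.
9⁵ = 59049 falls short of 397801 but 9⁶ = 531441 reaches it, so n = 6.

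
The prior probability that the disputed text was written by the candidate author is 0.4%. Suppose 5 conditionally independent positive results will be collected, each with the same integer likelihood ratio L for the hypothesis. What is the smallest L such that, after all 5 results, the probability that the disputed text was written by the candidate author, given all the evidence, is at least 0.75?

Prior odds = 0.004/0.996 = 1/249.
Target odds = 0.75/0.25 = 3.
Need L⁵ ≥ 3 ÷ (1/249) = 747.
3⁵ = 243 < 747 ≤ 1024 = 4⁵, so L = 4.

4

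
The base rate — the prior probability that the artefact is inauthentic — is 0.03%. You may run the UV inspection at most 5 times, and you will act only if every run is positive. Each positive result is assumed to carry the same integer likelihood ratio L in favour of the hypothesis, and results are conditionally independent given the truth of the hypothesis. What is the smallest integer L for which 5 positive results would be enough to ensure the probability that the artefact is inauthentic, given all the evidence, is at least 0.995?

15

Prior odds = 0.0003/0.9997 = 3/9997.
Target odds = 0.995/0.005 = 199.
Need L⁵ ≥ 199 ÷ (3/9997) = 1989403/3.
14⁵ = 537824 < 1989403/3 ≤ 759375 = 15⁵, so L = 15.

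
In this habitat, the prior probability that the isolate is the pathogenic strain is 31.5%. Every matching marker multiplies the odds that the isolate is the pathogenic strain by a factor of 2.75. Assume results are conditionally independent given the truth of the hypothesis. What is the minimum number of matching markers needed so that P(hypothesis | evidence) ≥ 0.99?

6

Prior odds: 0.315 ÷ 0.685 = 63/137.
Likelihood ratio per matching marker = 2.75.
Target odds: 0.99 ÷ 0.01 = 99.
Need (63/137) × 2.75ⁿ ≥ 99, i.e. 2.75ⁿ ≥ 1507/7.
2.75⁵ = 161051/1024 falls short of 1507/7 but 2.75⁶ = 1771561/4096 reaches it, so n = 6.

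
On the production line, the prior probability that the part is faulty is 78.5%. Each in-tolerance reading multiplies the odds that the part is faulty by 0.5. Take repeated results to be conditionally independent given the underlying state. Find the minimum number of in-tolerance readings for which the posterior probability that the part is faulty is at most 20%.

4

Prior odds: 0.785 ÷ 0.215 = 157/43.
Likelihood ratio per in-tolerance reading = 0.5.
Target posterior odds = 0.2/0.8 = 0.25.
Need (157/43) × 0.5ⁿ ≤ 0.25, i.e. 0.5ⁿ ≤ 43/628.
0.5³ = 0.125 is still above 43/628 but 0.5⁴ = 0.0625 is at or below it, so n = 4.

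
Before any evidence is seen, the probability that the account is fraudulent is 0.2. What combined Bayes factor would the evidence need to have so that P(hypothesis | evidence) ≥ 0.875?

28

Prior odds = 0.2/0.8 = 0.25.
Target odds = 0.875/0.125 = 7.
Required Bayes factor = 7 ÷ 0.25 = 28.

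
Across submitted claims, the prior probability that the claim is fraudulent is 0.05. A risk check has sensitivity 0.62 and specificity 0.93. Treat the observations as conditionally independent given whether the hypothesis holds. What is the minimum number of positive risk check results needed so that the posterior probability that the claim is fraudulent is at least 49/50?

4

Prior odds = 0.05/0.95 = 1/19.
False-positive rate = 1 − 0.93 = 0.07; likelihood ratio of a positive = 0.62/0.07 = 62/7.
Target posterior odds = 0.98/0.02 = 49.
Need (1/19) × (62/7)ⁿ ≥ 49, i.e. (62/7)ⁿ ≥ 931.
(62/7)³ = 238328/343 falls short of 931 but (62/7)⁴ = 14776336/2401 reaches it, so n = 4.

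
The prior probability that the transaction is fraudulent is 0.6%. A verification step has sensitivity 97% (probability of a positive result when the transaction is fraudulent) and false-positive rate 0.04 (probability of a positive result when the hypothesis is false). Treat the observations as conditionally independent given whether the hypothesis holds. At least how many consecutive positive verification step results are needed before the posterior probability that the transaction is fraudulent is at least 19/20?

3

Prior odds: 0.006 ÷ 0.994 = 3/497.
Likelihood ratio of a positive result = 0.97/0.04 = 24.25.
Target posterior odds = 0.95/0.05 = 19.
Need (3/497) × 24.25ⁿ ≥ 19, i.e. 24.25ⁿ ≥ 9443/3.
24.25² = 588.0625 falls short of 9443/3 but 24.25³ = 912673/64 reaches it, so n = 3.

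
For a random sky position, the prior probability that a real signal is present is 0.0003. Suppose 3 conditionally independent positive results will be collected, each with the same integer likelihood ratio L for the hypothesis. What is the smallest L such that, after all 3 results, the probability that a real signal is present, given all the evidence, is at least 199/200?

88

Prior odds = 0.0003/0.9997 = 3/9997.
Target odds = 0.995/0.005 = 199.
Need L³ ≥ 199 ÷ (3/9997) = 1989403/3.
87³ = 658503 < 1989403/3 ≤ 681472 = 88³, so L = 88.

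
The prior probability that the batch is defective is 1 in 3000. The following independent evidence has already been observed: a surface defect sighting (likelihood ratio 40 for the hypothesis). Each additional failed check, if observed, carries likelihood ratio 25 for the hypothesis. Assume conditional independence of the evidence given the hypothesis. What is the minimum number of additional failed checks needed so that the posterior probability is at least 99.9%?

Prior odds = (1/3000)/(2999/3000) = 1/2999.
Bayes factor of the evidence already in hand = 40.
Odds after that evidence = (1/2999) × 40 = 40/2999.
Target odds = 0.999/0.001 = 999.
Need 25ⁿ ≥ 999 ÷ (40/2999) = 74900.025.
25³ = 15625 falls short of 74900.025 but 25⁴ = 390625 reaches it, so n = 4.

4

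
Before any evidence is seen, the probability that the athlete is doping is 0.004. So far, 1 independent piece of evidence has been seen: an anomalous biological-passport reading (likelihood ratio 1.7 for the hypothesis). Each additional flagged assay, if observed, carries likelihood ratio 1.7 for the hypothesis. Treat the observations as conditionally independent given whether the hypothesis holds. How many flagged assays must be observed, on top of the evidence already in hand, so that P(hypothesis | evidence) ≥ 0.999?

23

Prior odds = 0.004/0.996 = 1/249.
Bayes factor of the evidence already in hand = 1.7.
Odds after that evidence = (1/249) × 1.7 = 17/2490.
Target odds = 0.999/0.001 = 999.
Need 1.7ⁿ ≥ 999 ÷ (17/2490) = 2487510/17.
1.7²² ≈117456 falls short of 2487510/17 but 1.7²³ ≈199676 reaches it, so n = 23.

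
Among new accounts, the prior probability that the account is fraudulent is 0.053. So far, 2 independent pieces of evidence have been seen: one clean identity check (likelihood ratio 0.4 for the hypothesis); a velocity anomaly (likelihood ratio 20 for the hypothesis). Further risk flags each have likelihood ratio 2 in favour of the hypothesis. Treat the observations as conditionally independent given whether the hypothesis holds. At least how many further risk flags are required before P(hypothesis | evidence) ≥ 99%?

Prior odds = 0.053/0.947 = 53/947.
Combined Bayes factor of the evidence already in hand = 0.4 × 20 = 8.
Odds after that evidence = (53/947) × 8 = 424/947.
Target odds = 0.99/0.01 = 99.
Need 2ⁿ ≥ 99 ÷ (424/947) = 93753/424.
2⁷ = 128 falls short of 93753/424 but 2⁸ = 256 reaches it, so n = 8.

8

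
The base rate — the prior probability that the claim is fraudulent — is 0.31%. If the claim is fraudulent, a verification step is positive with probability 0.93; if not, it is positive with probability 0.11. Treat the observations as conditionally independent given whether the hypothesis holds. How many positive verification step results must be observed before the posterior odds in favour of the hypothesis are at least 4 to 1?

4

Prior odds = 0.0031/0.9969 = 31/9969.
Likelihood ratio of a positive = 0.93/0.11 = 93/11.
Target odds = 4.
Require (93/11)ⁿ ≥ 4 ÷ (31/9969) = 39876/31.
(93/11)³ = 804357/1331 falls short of 39876/31 but (93/11)⁴ = 74805201/14641 reaches it, so n = 4.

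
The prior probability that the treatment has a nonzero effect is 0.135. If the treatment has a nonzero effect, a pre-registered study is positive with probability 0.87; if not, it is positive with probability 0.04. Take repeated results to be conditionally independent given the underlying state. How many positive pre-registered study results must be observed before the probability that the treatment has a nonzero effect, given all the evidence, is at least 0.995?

Prior odds: 0.135 ÷ 0.865 = 27/173.
Likelihood ratio of a positive = 0.87/0.04 = 21.75.
Target posterior odds = 0.995/0.005 = 199.
Need (27/173) × 21.75ⁿ ≥ 199, i.e. 21.75ⁿ ≥ 34427/27.
21.75² = 473.0625 falls short of 34427/27 but 21.75³ = 658503/64 reaches it, so n = 3.

3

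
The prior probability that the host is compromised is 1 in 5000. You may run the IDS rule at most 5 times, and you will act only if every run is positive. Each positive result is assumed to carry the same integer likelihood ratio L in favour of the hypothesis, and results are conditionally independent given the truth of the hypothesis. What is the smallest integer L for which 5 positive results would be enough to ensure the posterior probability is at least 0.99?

Prior odds = 0.0002/0.9998 = 1/4999.
Target odds = 0.99/0.01 = 99.
Need L⁵ ≥ 99 ÷ (1/4999) = 494901.
13⁵ = 371293 < 494901 ≤ 537824 = 14⁵, so L = 14.

14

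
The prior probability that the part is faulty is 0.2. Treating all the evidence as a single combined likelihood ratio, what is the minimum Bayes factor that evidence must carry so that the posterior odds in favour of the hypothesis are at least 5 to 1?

20

Prior odds = 0.2/0.8 = 0.25.
Target odds = 5.
Required Bayes factor = 5 ÷ 0.25 = 20.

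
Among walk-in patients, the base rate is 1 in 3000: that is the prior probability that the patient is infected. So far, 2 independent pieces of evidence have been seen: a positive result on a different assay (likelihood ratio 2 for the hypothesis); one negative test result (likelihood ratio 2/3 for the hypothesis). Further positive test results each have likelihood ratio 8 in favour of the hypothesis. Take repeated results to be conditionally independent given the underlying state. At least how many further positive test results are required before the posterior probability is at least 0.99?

Prior odds = (1/3000)/(2999/3000) = 1/2999.
Combined Bayes factor of the evidence already in hand = 2 × (2/3) = 4/3.
Odds after that evidence = (1/2999) × 4/3 = 4/8997.
Target odds = 0.99/0.01 = 99.
Need 8ⁿ ≥ 99 ÷ (4/8997) = 222675.75.
8⁵ = 32768 falls short of 222675.75 but 8⁶ = 262144 reaches it, so n = 6.

6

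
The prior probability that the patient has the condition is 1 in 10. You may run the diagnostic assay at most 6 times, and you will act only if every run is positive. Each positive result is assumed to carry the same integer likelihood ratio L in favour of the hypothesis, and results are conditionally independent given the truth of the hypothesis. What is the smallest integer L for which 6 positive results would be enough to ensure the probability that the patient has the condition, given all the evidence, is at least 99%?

4

Prior odds = 0.1/0.9 = 1/9.
Target odds = 0.99/0.01 = 99.
Need L⁶ ≥ 99 ÷ (1/9) = 891.
3⁶ = 729 < 891 ≤ 4096 = 4⁶, so L = 4.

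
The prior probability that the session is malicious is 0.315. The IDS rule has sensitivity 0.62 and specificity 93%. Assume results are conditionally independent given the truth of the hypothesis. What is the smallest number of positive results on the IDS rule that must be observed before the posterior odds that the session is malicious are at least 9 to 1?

2

Prior odds = 0.315/0.685 = 63/137.
False-positive rate = 1 − 0.93 = 0.07; likelihood ratio of a positive = 0.62/0.07 = 62/7.
Target odds = 9.
Need (63/137) × (62/7)ⁿ ≥ 9, i.e. (62/7)ⁿ ≥ 137/7.
(62/7)¹ = 62/7 falls short of 137/7 but (62/7)² = 3844/49 reaches it, so n = 2.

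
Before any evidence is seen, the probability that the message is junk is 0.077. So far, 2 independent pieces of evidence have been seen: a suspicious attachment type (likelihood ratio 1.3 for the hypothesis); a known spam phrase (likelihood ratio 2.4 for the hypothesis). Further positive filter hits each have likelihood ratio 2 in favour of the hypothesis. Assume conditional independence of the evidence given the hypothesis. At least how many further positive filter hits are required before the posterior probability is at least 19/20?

7

Prior odds = 0.077/0.923 = 77/923.
Combined Bayes factor of the evidence already in hand = 1.3 × 2.4 = 3.12.
Odds after that evidence = (77/923) × 3.12 = 462/1775.
Target odds = 0.95/0.05 = 19.
Need 2ⁿ ≥ 19 ÷ (462/1775) = 33725/462.
2⁶ = 64 falls short of 33725/462 but 2⁷ = 128 reaches it, so n = 7.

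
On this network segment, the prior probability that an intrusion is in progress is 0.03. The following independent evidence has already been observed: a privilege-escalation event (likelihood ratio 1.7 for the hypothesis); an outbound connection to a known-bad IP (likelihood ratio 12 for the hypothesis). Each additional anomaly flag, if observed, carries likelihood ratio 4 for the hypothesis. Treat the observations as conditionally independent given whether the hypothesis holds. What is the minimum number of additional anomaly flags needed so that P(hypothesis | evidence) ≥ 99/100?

Prior odds = 0.03/0.97 = 3/97.
Combined Bayes factor of the evidence already in hand = 1.7 × 12 = 20.4.
Odds after that evidence = (3/97) × 20.4 = 306/485.
Target odds = 0.99/0.01 = 99.
Need 4ⁿ ≥ 99 ÷ (306/485) = 5335/34.
4³ = 64 falls short of 5335/34 but 4⁴ = 256 reaches it, so n = 4.

4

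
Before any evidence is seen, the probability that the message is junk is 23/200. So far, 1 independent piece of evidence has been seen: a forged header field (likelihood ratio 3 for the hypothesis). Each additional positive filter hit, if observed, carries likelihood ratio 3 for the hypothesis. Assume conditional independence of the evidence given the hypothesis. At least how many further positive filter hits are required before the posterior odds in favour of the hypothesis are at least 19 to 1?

Prior odds = 0.115/0.885 = 23/177.
Bayes factor of the evidence already in hand = 3.
Odds after that evidence = (23/177) × 3 = 23/59.
Target odds = 19.
Need 3ⁿ ≥ 19 ÷ (23/59) = 1121/23.
3³ = 27 falls short of 1121/23 but 3⁴ = 81 reaches it, so n = 4.

4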